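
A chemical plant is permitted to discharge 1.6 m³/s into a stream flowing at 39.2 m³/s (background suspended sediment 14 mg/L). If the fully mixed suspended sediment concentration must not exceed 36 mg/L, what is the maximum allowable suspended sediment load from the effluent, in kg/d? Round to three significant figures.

Mass balance at the limit: 39.20·14.00 + 1.600·Cₑ = 40.80·36 → Cₑ = 575.0 mg/L.
Load = 1.600 m³/s × 575.0 g/m³ × 86 400 s/d = 79490 kg/d.

79500 kg/d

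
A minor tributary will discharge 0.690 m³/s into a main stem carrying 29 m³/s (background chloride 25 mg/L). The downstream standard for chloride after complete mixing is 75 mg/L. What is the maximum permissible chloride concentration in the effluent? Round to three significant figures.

2180 mg/L

At the limit, (Qr·Cr + Qe·Cₑ)/(Qr + Qe) = 75:
Cₑ = (29.69·75 − 29.00·25.00) / 0.6900 = 2176 mg/L.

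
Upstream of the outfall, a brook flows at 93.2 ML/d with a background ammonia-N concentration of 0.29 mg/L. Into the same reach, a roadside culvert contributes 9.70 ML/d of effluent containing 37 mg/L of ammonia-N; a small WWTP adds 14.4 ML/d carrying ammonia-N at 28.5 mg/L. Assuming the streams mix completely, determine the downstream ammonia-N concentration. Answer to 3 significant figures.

After mixing, C = (93.20·0.2900 + 9.700·37.00 + 14.40·28.50) / 117.3 = 796.3/117.3 = 6.789 mg/L.

6.79 mg/L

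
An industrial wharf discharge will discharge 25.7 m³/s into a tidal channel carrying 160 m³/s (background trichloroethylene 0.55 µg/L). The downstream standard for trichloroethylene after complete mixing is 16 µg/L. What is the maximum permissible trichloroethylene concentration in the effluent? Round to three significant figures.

At the limit, (Qr·Cr + Qe·Cₑ)/(Qr + Qe) = 16:
Cₑ = (185.7·16 − 160.0·0.5500) / 25.70 = 112.2 µg/L.

112 µg/L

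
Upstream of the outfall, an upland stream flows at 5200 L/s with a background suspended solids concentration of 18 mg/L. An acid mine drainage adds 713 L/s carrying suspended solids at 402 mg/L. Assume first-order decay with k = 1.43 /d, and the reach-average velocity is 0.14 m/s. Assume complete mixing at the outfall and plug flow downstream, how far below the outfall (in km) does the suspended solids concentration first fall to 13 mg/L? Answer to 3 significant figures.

13.5 km

Flow-weighted average: C = (5200·18.00 + 713.0·402.0) / 5913 = 380200/5913 = 64.30 mg/L.
Set 64.30·exp(−k·t) = 13 → t = ln(64.30/13)/k = 96590 s = 26.83 h.
Distance = v·t = 0.14·96590 = 13520 m = 13.52 km.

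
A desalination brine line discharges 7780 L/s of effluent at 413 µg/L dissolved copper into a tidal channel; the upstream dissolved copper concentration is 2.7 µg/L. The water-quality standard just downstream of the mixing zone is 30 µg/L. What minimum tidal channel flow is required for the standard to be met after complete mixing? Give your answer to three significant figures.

Set C_mix = 30: (Q·2.700 + 7780·413.0) / (Q + 7780) = 30
→ Q = 7780·(413.0 − 30)/(30 − 2.700) = 109100 L/s.

109000 L/s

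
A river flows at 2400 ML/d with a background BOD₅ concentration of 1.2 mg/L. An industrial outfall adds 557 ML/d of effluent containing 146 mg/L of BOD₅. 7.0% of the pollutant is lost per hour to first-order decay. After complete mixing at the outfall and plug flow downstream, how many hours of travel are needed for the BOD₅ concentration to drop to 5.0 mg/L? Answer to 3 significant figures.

24.0 h

Mass balance: C = (2400·1.200 + 557.0·146.0) / 2957 = 84200/2957 = 28.48 mg/L.
7.0%/h lost → k = −ln(1 − 0.07) = 0.07257 h⁻¹.
28.48·exp(−k·t) = 5.0 → t = ln(28.48/5.0)/k = 86300 s = 23.97 h.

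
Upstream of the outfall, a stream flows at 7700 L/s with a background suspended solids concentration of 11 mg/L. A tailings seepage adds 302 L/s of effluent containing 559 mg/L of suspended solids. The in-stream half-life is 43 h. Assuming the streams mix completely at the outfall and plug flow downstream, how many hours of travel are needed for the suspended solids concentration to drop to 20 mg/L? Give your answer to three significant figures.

28.5 h

Mass balance: C = (7700·11.00 + 302.0·559.0) / 8002 = 253500/8002 = 31.68 mg/L.
Half-life 43 h → k = ln 2 / 43 = 0.01612 h⁻¹ = 0.3869 d⁻¹.
31.68·exp(−k·t) = 20 → t = ln(31.68/20)/k = 102700 s = 28.54 h.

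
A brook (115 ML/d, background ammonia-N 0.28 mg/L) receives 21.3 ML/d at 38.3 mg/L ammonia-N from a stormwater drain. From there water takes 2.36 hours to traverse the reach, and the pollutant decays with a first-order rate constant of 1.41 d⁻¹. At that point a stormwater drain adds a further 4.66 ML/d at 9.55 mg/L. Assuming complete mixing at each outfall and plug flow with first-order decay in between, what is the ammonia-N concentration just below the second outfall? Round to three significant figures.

5.55 mg/L

Flow-weighted average: C = (115.0·0.2800 + 21.30·38.30) / 136.3 = 848.0/136.3 = 6.221 mg/L; combined flow 136.3 ML/d.
Decay over the reach: 6.221·exp(−kt) = 6.221·0.8705 = 5.416 mg/L.
At the second outfall, C = (136.3·5.416 + 4.660·9.550) / (136.3 + 4.660) = 5.553 mg/L.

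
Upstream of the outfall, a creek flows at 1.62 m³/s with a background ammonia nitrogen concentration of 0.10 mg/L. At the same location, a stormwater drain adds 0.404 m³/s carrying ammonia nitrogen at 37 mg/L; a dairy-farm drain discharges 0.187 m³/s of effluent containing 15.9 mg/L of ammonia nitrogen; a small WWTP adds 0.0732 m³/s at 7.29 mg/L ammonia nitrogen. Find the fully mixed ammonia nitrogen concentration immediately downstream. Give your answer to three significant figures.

Conservation of mass: C = (1.620·0.1000 + 0.4040·37.00 + 0.1870·15.90 + 0.07320·7.290) / 2.284 = 18.62/2.284 = 8.150 mg/L.

8.15 mg/L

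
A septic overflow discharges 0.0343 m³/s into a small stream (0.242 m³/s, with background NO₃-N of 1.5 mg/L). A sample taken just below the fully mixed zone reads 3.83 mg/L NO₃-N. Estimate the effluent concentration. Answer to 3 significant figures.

20.3 mg/L

Mass balance: 0.2420·1.500 + 0.03430·Cₑ = 0.2763·3.830
→ Cₑ = (0.2763·3.830 − 0.2420·1.500) / 0.03430 = 20.27 mg/L.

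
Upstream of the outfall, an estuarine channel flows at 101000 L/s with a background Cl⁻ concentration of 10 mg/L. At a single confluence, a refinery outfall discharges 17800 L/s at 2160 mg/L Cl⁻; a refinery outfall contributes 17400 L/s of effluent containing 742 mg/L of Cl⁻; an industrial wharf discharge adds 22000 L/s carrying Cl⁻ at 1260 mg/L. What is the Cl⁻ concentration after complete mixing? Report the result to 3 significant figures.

506 mg/L

Conservation of mass: C = (101000·10.00 + 17800·2160 + 17400·742.0 + 22000·1260) / 158200 = 80090000/158200 = 506.3 mg/L.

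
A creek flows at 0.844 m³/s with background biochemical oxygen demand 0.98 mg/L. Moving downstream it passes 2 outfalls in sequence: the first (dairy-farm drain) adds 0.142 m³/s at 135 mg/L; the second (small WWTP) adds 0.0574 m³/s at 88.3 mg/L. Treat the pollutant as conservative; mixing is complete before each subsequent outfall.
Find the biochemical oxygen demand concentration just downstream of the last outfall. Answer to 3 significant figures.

24.0 mg/L

Below outfall 1: Q → 0.9860 m³/s, C = (0.8440·0.9800 + 0.1420·135.0)/0.9860 = 20.28 mg/L.
Below outfall 2: Q → 1.043 m³/s, C = (0.9860·20.28 + 0.05740·88.30)/1.043 = 24.02 mg/L.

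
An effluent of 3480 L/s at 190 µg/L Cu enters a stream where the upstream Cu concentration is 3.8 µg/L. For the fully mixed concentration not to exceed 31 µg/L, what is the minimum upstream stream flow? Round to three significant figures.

Set C_mix = 31: (Q·3.800 + 3480·190.0) / (Q + 3480) = 31
→ Q = 3480·(190.0 − 31)/(31 − 3.800) = 20340 L/s.

20300 L/s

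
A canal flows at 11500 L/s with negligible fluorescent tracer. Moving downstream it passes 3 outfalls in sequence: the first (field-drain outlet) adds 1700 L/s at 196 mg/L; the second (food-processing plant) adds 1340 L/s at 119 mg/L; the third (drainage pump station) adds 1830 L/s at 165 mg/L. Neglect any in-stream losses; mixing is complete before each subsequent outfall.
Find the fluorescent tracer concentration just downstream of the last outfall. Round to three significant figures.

Below outfall 1: Q → 13200 L/s, C = (11500·0 + 1700·196.0)/13200 = 25.24 mg/L.
Below outfall 2: Q → 14540 L/s, C = (13200·25.24 + 1340·119.0)/14540 = 33.88 mg/L.
Below outfall 3: Q → 16370 L/s, C = (14540·33.88 + 1830·165.0)/16370 = 48.54 mg/L.

48.5 mg/L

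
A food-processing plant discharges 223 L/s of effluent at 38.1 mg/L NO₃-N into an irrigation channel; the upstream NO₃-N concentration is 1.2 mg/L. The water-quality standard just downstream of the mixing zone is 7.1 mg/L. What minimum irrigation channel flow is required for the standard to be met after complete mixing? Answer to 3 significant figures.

1170 L/s

Set C_mix = 7.1: (Q·1.200 + 223.0·38.10) / (Q + 223.0) = 7.1
→ Q = 223.0·(38.10 − 7.1)/(7.1 − 1.200) = 1172 L/s.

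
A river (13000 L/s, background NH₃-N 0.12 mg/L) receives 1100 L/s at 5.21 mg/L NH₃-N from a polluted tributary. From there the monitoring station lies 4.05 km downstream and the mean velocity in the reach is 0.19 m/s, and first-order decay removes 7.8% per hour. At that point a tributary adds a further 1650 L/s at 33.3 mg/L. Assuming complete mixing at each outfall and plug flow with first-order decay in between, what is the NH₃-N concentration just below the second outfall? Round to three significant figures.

3.77 mg/L

Mixed concentration C = ΣQC/ΣQ = (13000·0.1200 + 1100·5.210) / 14100 = 7291/14100 = 0.5171 mg/L; combined flow 14100 L/s.
Travel time t = 4.05·1000 / 0.19 = 21320 s = 5.921 h.
7.8%/h lost → k = −ln(1 − 0.078) = 0.08121 h⁻¹.
First-order decay: C = 0.5171·exp(−k·t) = 0.5171·0.6183 = 0.3197 mg/L.
At the second outfall, C = (14100·0.3197 + 1650·33.30) / (14100 + 1650) = 3.775 mg/L.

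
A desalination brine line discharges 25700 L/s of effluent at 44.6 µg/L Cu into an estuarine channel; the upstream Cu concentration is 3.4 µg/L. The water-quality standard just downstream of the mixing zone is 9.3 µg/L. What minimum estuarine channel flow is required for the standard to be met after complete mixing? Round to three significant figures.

154000 L/s

Set C_mix = 9.3: (Q·3.400 + 25700·44.60) / (Q + 25700) = 9.3
→ Q = 25700·(44.60 − 9.3)/(9.3 − 3.400) = 153800 L/s.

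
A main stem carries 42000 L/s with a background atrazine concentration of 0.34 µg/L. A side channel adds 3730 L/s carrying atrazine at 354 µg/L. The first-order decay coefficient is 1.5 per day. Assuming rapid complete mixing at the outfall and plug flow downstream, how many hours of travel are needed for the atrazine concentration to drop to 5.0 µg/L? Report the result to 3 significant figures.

28.2 h

Mixed concentration C = ΣQC/ΣQ = (42000·0.3400 + 3730·354.0) / 45730 = 1335000/45730 = 29.19 µg/L.
29.19·exp(−k·t) = 5.0 → t = ln(29.19/5.0)/k = 101600 s = 28.23 h.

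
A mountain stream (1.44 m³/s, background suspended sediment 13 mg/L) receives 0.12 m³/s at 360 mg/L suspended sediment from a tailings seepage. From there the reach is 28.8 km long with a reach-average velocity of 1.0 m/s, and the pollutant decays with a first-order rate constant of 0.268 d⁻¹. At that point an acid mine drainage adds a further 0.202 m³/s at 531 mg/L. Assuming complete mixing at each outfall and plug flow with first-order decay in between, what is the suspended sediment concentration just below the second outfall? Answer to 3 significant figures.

93.0 mg/L

Conservation of mass: C = (1.440·13.00 + 0.1200·360.0) / 1.560 = 61.92/1.560 = 39.69 mg/L; combined flow 1.560 m³/s.
Travel time t = 28.8·1000 / 1.0 = 28800 s = 8.000 h.
After decay, C = 39.69 × e^(−kt) = 39.69 × 0.9145 = 36.30 mg/L.
At the second outfall, C = (1.560·36.30 + 0.2020·531.0) / (1.560 + 0.2020) = 93.01 mg/L.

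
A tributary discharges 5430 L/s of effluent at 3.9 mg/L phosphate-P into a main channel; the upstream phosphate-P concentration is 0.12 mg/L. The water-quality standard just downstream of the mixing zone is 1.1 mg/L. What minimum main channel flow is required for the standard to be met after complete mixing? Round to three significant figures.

Set C_mix = 1.1: (Q·0.1200 + 5430·3.900) / (Q + 5430) = 1.1
→ Q = 5430·(3.900 − 1.1)/(1.1 − 0.1200) = 15510 L/s.

15500 L/s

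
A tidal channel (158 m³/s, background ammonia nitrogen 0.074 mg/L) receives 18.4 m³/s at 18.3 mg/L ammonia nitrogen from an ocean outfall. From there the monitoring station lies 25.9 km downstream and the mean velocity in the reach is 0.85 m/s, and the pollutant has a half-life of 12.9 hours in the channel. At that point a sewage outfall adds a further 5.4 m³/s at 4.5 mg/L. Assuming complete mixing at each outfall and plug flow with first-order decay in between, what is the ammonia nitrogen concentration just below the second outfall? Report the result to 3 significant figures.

Flow-weighted average: C = (158.0·0.07400 + 18.40·18.30) / 176.4 = 348.4/176.4 = 1.975 mg/L; combined flow 176.4 m³/s.
Travel time t = 25.9·1000 / 0.85 = 30470 s = 8.464 h.
Half-life 12.9 h → k = ln 2 / 12.9 = 0.05373 h⁻¹ = 1.290 d⁻¹.
Decay over the reach: 1.975·exp(−kt) = 1.975·0.6346 = 1.253 mg/L.
At the second outfall, C = (176.4·1.253 + 5.400·4.500) / (176.4 + 5.400) = 1.350 mg/L.

1.35 mg/L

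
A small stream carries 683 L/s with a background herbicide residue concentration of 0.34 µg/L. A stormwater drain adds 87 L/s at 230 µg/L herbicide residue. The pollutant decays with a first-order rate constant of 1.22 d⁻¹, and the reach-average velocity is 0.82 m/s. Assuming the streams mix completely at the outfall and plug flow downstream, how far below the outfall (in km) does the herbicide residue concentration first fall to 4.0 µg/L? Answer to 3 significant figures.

109 km

Conservation of mass: C = (683.0·0.3400 + 87.00·230.0) / 770.0 = 20240/770.0 = 26.29 µg/L.
Set 26.29·exp(−k·t) = 4.0 → t = ln(26.29/4.0)/k = 133300 s = 37.04 h.
Distance = v·t = 0.82·133300 = 109300 m = 109.3 km.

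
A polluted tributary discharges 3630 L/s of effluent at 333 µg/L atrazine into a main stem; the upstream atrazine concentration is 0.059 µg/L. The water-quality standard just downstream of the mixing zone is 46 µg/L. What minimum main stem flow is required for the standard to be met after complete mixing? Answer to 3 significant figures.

22700 L/s

Set C_mix = 46: (Q·0.05900 + 3630·333.0) / (Q + 3630) = 46
→ Q = 3630·(333.0 − 46)/(46 − 0.05900) = 22680 L/s.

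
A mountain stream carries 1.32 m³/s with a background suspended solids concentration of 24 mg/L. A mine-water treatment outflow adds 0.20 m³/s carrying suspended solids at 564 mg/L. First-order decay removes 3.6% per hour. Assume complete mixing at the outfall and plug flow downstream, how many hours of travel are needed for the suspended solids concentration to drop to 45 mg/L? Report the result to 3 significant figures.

20.4 h

Conservation of mass: C = (1.320·24.00 + 0.2000·564.0) / 1.520 = 144.5/1.520 = 95.05 mg/L.
3.6%/h lost → k = −ln(1 − 0.036) = 0.03666 h⁻¹.
95.05·exp(−k·t) = 45 → t = ln(95.05/45)/k = 73420 s = 20.40 h.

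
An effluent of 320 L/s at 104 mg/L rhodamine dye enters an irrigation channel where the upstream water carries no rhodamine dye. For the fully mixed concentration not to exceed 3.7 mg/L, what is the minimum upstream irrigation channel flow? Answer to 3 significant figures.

Set C_mix = 3.7: (Q·0 + 320.0·104.0) / (Q + 320.0) = 3.7
→ Q = 320.0·(104.0 − 3.7)/(3.7 − 0) = 8675 L/s.

8670 L/s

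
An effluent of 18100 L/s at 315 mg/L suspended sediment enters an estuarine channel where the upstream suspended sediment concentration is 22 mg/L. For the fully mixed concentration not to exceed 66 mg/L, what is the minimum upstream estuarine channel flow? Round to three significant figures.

102000 L/s

Set C_mix = 66: (Q·22.00 + 18100·315.0) / (Q + 18100) = 66
→ Q = 18100·(315.0 − 66)/(66 − 22.00) = 102400 L/s.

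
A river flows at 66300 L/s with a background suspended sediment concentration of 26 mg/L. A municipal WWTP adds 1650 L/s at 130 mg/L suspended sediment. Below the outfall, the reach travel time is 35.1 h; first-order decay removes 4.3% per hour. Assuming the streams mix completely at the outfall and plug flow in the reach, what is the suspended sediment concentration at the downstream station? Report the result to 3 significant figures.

6.10 mg/L

Mass balance: C = (66300·26.00 + 1650·130.0) / 67950 = 1938000/67950 = 28.53 mg/L.
4.3%/h lost → k = −ln(1 − 0.043) = 0.04395 h⁻¹.
After decay, C = 28.53 × e^(−kt) = 28.53 × 0.2138 = 6.099 mg/L.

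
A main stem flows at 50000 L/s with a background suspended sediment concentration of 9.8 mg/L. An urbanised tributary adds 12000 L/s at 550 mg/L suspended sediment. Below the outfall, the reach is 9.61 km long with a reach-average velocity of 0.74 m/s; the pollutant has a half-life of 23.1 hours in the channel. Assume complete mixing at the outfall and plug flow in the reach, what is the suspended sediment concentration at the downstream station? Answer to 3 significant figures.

103 mg/L

Mixed concentration C = ΣQC/ΣQ = (50000·9.800 + 12000·550.0) / 62000 = 7090000/62000 = 114.4 mg/L.
Travel time t = 9.61·1000 / 0.74 = 12990 s = 3.607 h.
Half-life 23.1 h → k = ln 2 / 23.1 = 0.03001 h⁻¹ = 0.7202 d⁻¹.
First-order decay: C = 114.4·exp(−k·t) = 114.4·0.8974 = 102.6 mg/L.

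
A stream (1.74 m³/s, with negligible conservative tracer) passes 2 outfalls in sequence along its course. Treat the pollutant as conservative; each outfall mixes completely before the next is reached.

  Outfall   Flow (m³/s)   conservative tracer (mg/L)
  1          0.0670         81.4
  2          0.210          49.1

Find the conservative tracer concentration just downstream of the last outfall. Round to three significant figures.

7.82 mg/L

Outfall 1: combined Q = 1.807 m³/s; C = (1.740·0 + 0.06700·81.40)/1.807 = 3.018 mg/L.
Outfall 2: combined Q = 2.017 m³/s; C = (1.807·3.018 + 0.2100·49.10)/2.017 = 7.816 mg/L.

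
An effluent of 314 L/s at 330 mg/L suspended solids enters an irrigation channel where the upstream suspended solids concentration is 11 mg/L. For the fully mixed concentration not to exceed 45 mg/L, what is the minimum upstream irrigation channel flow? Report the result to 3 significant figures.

Set C_mix = 45: (Q·11.00 + 314.0·330.0) / (Q + 314.0) = 45
→ Q = 314.0·(330.0 − 45)/(45 − 11.00) = 2632 L/s.

2630 L/s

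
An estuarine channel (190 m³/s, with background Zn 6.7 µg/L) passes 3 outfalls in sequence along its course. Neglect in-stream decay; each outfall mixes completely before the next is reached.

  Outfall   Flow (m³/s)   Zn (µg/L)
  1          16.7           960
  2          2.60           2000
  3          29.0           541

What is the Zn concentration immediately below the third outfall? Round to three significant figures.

Outfall 1: combined Q = 206.7 m³/s; C = (190.0·6.700 + 16.70·960.0)/206.7 = 83.72 µg/L.
Outfall 2: combined Q = 209.3 m³/s; C = (206.7·83.72 + 2.600·2000)/209.3 = 107.5 µg/L.
Outfall 3: combined Q = 238.3 m³/s; C = (209.3·107.5 + 29.00·541.0)/238.3 = 160.3 µg/L.

160 µg/L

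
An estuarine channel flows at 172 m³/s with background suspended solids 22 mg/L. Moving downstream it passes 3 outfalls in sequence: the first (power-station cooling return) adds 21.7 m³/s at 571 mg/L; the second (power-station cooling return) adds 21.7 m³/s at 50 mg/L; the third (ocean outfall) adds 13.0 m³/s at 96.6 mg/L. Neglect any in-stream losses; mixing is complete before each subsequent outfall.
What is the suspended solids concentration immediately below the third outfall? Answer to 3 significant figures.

81.1 mg/L

After outfall 1: Q = 172.0 + 21.70 = 193.7 m³/s; C = (172.0·22.00 + 21.70·571.0)/193.7 = 83.50 mg/L.
After outfall 2: Q = 193.7 + 21.70 = 215.4 m³/s; C = (193.7·83.50 + 21.70·50.00)/215.4 = 80.13 mg/L.
After outfall 3: Q = 215.4 + 13.00 = 228.4 m³/s; C = (215.4·80.13 + 13.00·96.60)/228.4 = 81.07 mg/L.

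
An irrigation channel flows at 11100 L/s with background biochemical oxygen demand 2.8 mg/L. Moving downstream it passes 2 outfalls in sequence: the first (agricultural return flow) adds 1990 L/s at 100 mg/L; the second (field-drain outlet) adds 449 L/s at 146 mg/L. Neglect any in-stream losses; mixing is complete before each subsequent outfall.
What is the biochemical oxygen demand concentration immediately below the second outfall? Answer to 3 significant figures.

21.8 mg/L

Below outfall 1: Q → 13090 L/s, C = (11100·2.800 + 1990·100.0)/13090 = 17.58 mg/L.
Below outfall 2: Q → 13540 L/s, C = (13090·17.58 + 449.0·146.0)/13540 = 21.84 mg/L.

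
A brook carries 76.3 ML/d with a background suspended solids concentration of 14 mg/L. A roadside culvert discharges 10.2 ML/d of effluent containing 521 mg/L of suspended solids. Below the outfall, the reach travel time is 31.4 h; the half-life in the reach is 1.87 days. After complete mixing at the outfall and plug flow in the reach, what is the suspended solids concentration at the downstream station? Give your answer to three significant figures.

Conservation of mass: C = (76.30·14.00 + 10.20·521.0) / 86.50 = 6382/86.50 = 73.78 mg/L.
Half-life 1.87 d → k = ln 2 / 1.87 = 0.3707 d⁻¹.
After decay, C = 73.78 × e^(−kt) = 73.78 × 0.6157 = 45.43 mg/L.

45.4 mg/L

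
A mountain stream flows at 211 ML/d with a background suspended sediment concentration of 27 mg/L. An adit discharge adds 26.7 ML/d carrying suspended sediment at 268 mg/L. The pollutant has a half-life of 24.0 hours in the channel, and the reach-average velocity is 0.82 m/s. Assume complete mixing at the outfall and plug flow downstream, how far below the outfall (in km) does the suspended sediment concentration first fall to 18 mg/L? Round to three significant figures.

Mass balance: C = (211.0·27.00 + 26.70·268.0) / 237.7 = 12850/237.7 = 54.07 mg/L.
Half-life 24.0 h → k = ln 2 / 24.0 = 0.02888 h⁻¹ = 0.6931 d⁻¹.
Set 54.07·exp(−k·t) = 18 → t = ln(54.07/18)/k = 137100 s = 38.08 h.
Distance = v·t = 0.82·137100 = 112400 m = 112.4 km.

112 km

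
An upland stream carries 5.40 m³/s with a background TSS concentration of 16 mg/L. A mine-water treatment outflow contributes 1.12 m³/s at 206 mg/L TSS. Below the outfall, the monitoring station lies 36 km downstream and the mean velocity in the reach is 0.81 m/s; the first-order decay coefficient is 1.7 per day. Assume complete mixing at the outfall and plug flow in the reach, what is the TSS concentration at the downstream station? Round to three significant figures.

20.3 mg/L

Mixed concentration C = ΣQC/ΣQ = (5.400·16.00 + 1.120·206.0) / 6.520 = 317.1/6.520 = 48.64 mg/L.
Travel time t = 36·1000 / 0.81 = 44440 s = 12.35 h.
After decay, C = 48.64 × e^(−kt) = 48.64 × 0.4171 = 20.29 mg/L.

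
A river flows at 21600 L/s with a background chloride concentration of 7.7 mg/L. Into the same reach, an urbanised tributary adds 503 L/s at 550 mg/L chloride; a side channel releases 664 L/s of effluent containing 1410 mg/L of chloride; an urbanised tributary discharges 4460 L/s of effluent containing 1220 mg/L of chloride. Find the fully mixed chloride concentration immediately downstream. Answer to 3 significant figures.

251 mg/L

Mixed concentration C = ΣQC/ΣQ = (21600·7.700 + 503.0·550.0 + 664.0·1410 + 4460·1220) / 27230 = 6820000/27230 = 250.5 mg/L.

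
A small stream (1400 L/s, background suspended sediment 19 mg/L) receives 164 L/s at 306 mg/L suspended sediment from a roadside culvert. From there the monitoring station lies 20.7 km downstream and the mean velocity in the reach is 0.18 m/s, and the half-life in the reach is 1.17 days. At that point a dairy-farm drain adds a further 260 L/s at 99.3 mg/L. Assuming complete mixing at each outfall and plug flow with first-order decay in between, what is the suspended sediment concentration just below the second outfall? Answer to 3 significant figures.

Mixed concentration C = ΣQC/ΣQ = (1400·19.00 + 164.0·306.0) / 1564 = 76780/1564 = 49.09 mg/L; combined flow 1564 L/s.
Travel time t = 20.7·1000 / 0.18 = 115000 s = 31.94 h.
Half-life 1.17 d → k = ln 2 / 1.17 = 0.5924 d⁻¹.
Decay over the reach: 49.09·exp(−kt) = 49.09·0.4545 = 22.31 mg/L.
At the second outfall, C = (1564·22.31 + 260.0·99.30) / (1564 + 260.0) = 33.29 mg/L.

33.3 mg/L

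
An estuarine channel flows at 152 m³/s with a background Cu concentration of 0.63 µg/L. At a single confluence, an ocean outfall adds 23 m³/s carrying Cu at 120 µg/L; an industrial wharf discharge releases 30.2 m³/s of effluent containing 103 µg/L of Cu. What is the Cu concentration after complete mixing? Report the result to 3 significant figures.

Flow-weighted average: C = (152.0·0.6300 + 23.00·120.0 + 30.20·103.0) / 205.2 = 5966/205.2 = 29.08 µg/L.

29.1 µg/L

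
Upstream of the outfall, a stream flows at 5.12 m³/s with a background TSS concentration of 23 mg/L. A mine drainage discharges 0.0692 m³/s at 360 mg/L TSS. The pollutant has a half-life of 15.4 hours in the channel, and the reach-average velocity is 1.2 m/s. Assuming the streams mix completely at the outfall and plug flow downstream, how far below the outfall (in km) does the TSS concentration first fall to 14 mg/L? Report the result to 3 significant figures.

64.8 km

After mixing, C = (5.120·23.00 + 0.06920·360.0) / 5.189 = 142.7/5.189 = 27.49 mg/L.
Half-life 15.4 h → k = ln 2 / 15.4 = 0.04501 h⁻¹ = 1.080 d⁻¹.
Set 27.49·exp(−k·t) = 14 → t = ln(27.49/14)/k = 53980 s = 14.99 h.
Distance = v·t = 1.2·53980 = 64780 m = 64.78 km.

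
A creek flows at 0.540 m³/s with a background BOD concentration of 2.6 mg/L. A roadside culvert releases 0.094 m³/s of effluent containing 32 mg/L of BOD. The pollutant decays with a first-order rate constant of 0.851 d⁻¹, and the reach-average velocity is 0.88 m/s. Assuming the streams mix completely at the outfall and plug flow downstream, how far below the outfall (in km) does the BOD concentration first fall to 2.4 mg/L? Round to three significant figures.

After mixing, C = (0.5400·2.600 + 0.09400·32.00) / 0.6340 = 4.412/0.6340 = 6.959 mg/L.
Set 6.959·exp(−k·t) = 2.4 → t = ln(6.959/2.4)/k = 108100 s = 30.02 h.
Distance = v·t = 0.88·108100 = 95110 m = 95.11 km.

95.1 km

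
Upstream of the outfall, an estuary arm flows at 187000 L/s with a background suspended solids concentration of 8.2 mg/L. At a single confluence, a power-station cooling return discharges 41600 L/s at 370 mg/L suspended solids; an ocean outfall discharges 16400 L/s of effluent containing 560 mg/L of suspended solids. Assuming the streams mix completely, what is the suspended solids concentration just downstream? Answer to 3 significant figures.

Flow-weighted average: C = (187000·8.200 + 41600·370.0 + 16400·560.0) / 245000 = 26110000/245000 = 106.6 mg/L.

107 mg/L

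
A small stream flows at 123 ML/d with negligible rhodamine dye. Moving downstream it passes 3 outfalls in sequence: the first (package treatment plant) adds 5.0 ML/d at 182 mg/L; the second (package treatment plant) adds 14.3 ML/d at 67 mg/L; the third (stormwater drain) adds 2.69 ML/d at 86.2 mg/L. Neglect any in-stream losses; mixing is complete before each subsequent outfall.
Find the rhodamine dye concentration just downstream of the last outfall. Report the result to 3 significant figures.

14.5 mg/L

Below outfall 1: Q → 128.0 ML/d, C = (123.0·0 + 5.000·182.0)/128.0 = 7.109 mg/L.
Below outfall 2: Q → 142.3 ML/d, C = (128.0·7.109 + 14.30·67.00)/142.3 = 13.13 mg/L.
Below outfall 3: Q → 145.0 ML/d, C = (142.3·13.13 + 2.690·86.20)/145.0 = 14.48 mg/L.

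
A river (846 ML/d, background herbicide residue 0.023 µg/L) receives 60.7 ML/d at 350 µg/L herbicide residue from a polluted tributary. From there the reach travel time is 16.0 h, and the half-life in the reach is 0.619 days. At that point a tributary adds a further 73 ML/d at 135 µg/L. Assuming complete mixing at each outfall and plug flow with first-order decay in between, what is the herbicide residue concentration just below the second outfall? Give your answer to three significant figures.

20.3 µg/L

Conservation of mass: C = (846.0·0.02300 + 60.70·350.0) / 906.7 = 21260/906.7 = 23.45 µg/L; combined flow 906.7 ML/d.
Half-life 0.619 d → k = ln 2 / 0.619 = 1.120 d⁻¹.
After decay, C = 23.45 × e^(−kt) = 23.45 × 0.4740 = 11.12 µg/L.
Second outfall: C = (906.7·11.12 + 73.00·135.0)/979.7 = 20.35 µg/L.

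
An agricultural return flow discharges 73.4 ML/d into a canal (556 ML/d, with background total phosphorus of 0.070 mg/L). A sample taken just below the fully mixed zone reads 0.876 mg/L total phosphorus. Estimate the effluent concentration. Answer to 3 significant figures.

6.98 mg/L

Mass balance: 556.0·0.07000 + 73.40·Cₑ = 629.4·0.8760
→ Cₑ = (629.4·0.8760 − 556.0·0.07000) / 73.40 = 6.981 mg/L.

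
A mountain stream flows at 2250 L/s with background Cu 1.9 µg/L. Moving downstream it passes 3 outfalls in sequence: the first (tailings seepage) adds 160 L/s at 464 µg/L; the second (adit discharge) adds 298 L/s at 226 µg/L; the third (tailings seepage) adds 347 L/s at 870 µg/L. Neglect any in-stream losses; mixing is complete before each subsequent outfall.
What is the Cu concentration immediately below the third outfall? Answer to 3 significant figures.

147 µg/L

Below outfall 1: Q → 2410 L/s, C = (2250·1.900 + 160.0·464.0)/2410 = 32.58 µg/L.
Below outfall 2: Q → 2708 L/s, C = (2410·32.58 + 298.0·226.0)/2708 = 53.86 µg/L.
Below outfall 3: Q → 3055 L/s, C = (2708·53.86 + 347.0·870.0)/3055 = 146.6 µg/L.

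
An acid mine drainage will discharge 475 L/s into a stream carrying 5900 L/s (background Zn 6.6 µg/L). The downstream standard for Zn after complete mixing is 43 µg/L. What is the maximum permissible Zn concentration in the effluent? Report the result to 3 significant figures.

At the limit, (Qr·Cr + Qe·Cₑ)/(Qr + Qe) = 43:
Cₑ = (6375·43 − 5900·6.600) / 475.0 = 495.1 µg/L.

495 µg/L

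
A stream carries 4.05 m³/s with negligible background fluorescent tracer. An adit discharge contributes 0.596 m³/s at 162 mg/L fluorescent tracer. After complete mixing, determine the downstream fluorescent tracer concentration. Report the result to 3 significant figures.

Flow-weighted average: C = (4.050·0 + 0.5960·162.0) / 4.646 = 96.55/4.646 = 20.78 mg/L.

20.8 mg/L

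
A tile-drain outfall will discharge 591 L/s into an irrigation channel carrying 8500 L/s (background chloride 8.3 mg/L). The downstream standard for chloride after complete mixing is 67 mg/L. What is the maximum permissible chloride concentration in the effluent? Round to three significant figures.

911 mg/L

At the limit, (Qr·Cr + Qe·Cₑ)/(Qr + Qe) = 67:
Cₑ = (9091·67 − 8500·8.300) / 591.0 = 911.2 mg/L.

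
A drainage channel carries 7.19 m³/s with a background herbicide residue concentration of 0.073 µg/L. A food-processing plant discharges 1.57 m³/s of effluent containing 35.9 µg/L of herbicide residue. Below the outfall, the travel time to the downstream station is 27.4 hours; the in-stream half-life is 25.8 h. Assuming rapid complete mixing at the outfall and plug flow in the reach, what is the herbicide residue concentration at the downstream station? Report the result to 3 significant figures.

After mixing, C = (7.190·0.07300 + 1.570·35.90) / 8.760 = 56.89/8.760 = 6.494 µg/L.
Half-life 25.8 h → k = ln 2 / 25.8 = 0.02687 h⁻¹ = 0.6448 d⁻¹.
Decay over the reach: 6.494·exp(−kt) = 6.494·0.4790 = 3.110 µg/L.

3.11 µg/L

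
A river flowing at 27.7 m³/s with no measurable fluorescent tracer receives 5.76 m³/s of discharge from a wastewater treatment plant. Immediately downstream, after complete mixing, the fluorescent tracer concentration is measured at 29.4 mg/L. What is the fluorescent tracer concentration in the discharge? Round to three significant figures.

Mass balance: 27.70·0 + 5.760·Cₑ = 33.46·29.40
→ Cₑ = (33.46·29.40 − 27.70·0) / 5.760 = 170.8 mg/L.

171 mg/L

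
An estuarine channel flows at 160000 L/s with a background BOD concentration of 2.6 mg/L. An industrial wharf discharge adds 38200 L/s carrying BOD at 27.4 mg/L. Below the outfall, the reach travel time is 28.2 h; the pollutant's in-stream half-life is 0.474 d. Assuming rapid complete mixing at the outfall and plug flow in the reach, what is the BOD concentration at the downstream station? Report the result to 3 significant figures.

Conservation of mass: C = (160000·2.600 + 38200·27.40) / 198200 = 1463000/198200 = 7.380 mg/L.
Half-life 0.474 d → k = ln 2 / 0.474 = 1.462 d⁻¹.
Decay over the reach: 7.380·exp(−kt) = 7.380·0.1794 = 1.324 mg/L.

1.32 mg/L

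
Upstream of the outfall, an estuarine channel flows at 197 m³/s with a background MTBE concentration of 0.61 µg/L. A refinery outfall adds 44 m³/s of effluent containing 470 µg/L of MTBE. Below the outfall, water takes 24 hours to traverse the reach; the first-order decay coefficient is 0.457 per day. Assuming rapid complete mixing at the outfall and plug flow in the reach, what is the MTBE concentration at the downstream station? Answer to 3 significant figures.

54.6 µg/L

Flow-weighted average: C = (197.0·0.6100 + 44.00·470.0) / 241.0 = 20800/241.0 = 86.31 µg/L.
After decay, C = 86.31 × e^(−kt) = 86.31 × 0.6332 = 54.65 µg/L.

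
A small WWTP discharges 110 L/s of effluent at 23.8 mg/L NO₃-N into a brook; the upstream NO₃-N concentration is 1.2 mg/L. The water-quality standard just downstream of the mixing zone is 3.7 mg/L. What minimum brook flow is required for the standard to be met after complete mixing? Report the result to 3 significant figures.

884 L/s

Set C_mix = 3.7: (Q·1.200 + 110.0·23.80) / (Q + 110.0) = 3.7
→ Q = 110.0·(23.80 − 3.7)/(3.7 − 1.200) = 884.4 L/s.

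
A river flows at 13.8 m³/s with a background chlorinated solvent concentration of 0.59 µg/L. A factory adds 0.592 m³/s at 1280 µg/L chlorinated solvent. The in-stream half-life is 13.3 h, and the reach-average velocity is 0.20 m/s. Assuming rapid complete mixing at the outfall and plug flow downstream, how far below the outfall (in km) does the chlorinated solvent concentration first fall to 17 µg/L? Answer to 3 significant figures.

After mixing, C = (13.80·0.5900 + 0.5920·1280) / 14.39 = 765.9/14.39 = 53.22 µg/L.
Half-life 13.3 h → k = ln 2 / 13.3 = 0.05212 h⁻¹ = 1.251 d⁻¹.
Set 53.22·exp(−k·t) = 17 → t = ln(53.22/17)/k = 78830 s = 21.90 h.
Distance = v·t = 0.20·78830 = 15770 m = 15.77 km.

15.8 km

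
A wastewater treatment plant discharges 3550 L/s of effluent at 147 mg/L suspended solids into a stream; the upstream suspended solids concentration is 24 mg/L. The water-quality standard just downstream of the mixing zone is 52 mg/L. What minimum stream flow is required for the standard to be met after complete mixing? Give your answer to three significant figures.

12000 L/s

Set C_mix = 52: (Q·24.00 + 3550·147.0) / (Q + 3550) = 52
→ Q = 3550·(147.0 − 52)/(52 − 24.00) = 12040 L/s.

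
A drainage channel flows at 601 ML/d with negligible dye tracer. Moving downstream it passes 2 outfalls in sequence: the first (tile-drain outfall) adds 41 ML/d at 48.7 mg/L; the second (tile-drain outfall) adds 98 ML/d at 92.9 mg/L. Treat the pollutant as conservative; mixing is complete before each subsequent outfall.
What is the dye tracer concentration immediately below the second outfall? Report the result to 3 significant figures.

Below outfall 1: Q → 642.0 ML/d, C = (601.0·0 + 41.00·48.70)/642.0 = 3.110 mg/L.
Below outfall 2: Q → 740.0 ML/d, C = (642.0·3.110 + 98.00·92.90)/740.0 = 15.00 mg/L.

15.0 mg/L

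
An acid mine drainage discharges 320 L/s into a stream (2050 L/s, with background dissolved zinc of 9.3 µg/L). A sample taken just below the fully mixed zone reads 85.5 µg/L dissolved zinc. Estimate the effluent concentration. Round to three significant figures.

574 µg/L

Mass balance: 2050·9.300 + 320.0·Cₑ = 2370·85.50
→ Cₑ = (2370·85.50 − 2050·9.300) / 320.0 = 573.7 µg/L.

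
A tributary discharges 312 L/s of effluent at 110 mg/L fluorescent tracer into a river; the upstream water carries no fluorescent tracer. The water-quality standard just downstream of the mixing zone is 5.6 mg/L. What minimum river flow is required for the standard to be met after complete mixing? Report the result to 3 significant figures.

Set C_mix = 5.6: (Q·0 + 312.0·110.0) / (Q + 312.0) = 5.6
→ Q = 312.0·(110.0 − 5.6)/(5.6 − 0) = 5817 L/s.

5820 L/s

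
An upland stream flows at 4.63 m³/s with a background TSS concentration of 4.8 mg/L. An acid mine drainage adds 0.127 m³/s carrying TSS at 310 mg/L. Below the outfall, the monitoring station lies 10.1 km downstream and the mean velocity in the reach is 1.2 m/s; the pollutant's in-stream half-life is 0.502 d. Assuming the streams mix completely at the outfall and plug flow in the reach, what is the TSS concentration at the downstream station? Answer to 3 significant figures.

11.3 mg/L

After mixing, C = (4.630·4.800 + 0.1270·310.0) / 4.757 = 61.59/4.757 = 12.95 mg/L.
Travel time t = 10.1·1000 / 1.2 = 8417 s = 2.338 h.
Half-life 0.502 d → k = ln 2 / 0.502 = 1.381 d⁻¹.
After decay, C = 12.95 × e^(−kt) = 12.95 × 0.8741 = 11.32 mg/L.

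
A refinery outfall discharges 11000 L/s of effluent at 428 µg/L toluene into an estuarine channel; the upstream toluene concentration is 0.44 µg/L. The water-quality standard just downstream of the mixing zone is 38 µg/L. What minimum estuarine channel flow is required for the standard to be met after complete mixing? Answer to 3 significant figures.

Set C_mix = 38: (Q·0.4400 + 11000·428.0) / (Q + 11000) = 38
→ Q = 11000·(428.0 − 38)/(38 − 0.4400) = 114200 L/s.

114000 L/s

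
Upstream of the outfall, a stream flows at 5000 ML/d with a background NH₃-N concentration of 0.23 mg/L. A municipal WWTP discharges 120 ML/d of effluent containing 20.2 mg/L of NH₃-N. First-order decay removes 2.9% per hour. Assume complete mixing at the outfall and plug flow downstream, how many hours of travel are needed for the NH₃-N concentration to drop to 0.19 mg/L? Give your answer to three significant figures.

44.2 h

Flow-weighted average: C = (5000·0.2300 + 120.0·20.20) / 5120 = 3574/5120 = 0.6980 mg/L.
2.9%/h lost → k = −ln(1 − 0.029) = 0.02943 h⁻¹.
0.6980·exp(−k·t) = 0.19 → t = ln(0.6980/0.19)/k = 159200 s = 44.22 h.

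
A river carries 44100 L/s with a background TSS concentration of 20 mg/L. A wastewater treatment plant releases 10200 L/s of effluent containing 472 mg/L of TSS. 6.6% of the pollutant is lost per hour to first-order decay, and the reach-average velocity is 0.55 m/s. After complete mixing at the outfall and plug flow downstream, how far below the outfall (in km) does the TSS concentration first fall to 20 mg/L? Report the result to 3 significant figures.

48.1 km

Flow-weighted average: C = (44100·20.00 + 10200·472.0) / 54300 = 5696000/54300 = 104.9 mg/L.
6.6%/h lost → k = −ln(1 − 0.066) = 0.06828 h⁻¹.
Set 104.9·exp(−k·t) = 20 → t = ln(104.9/20)/k = 87380 s = 24.27 h.
Distance = v·t = 0.55·87380 = 48060 m = 48.06 km.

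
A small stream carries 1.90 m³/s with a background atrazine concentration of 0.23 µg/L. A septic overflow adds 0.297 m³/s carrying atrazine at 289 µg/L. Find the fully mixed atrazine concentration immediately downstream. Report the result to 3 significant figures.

39.3 µg/L

Mass balance: C = (1.900·0.2300 + 0.2970·289.0) / 2.197 = 86.27/2.197 = 39.27 µg/L.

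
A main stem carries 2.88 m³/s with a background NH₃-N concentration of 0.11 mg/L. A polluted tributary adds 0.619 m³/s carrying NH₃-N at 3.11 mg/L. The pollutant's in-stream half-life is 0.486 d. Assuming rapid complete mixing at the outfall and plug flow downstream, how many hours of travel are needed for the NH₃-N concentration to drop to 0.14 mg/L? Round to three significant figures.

25.6 h

After mixing, C = (2.880·0.1100 + 0.6190·3.110) / 3.499 = 2.242/3.499 = 0.6407 mg/L.
Half-life 0.486 d → k = ln 2 / 0.486 = 1.426 d⁻¹.
0.6407·exp(−k·t) = 0.14 → t = ln(0.6407/0.14)/k = 92140 s = 25.59 h.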